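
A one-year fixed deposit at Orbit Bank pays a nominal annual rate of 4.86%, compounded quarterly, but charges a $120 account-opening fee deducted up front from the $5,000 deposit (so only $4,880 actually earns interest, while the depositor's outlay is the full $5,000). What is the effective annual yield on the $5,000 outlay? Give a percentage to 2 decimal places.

Value after one year: 4,880 × (1 + 0.0486/4)^4 = 4,880 × 1.049493 = $5,121.53.
Effective yield on the $5,000 outlay: 5,121.53 / 5,000 − 1 = 0.024305 = 2.43%.

2.43%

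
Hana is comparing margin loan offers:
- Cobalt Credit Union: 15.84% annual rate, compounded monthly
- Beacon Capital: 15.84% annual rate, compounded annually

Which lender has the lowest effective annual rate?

Beacon Capital

Cobalt Credit Union: (1 + 0.1584/12)^12 − 1 = 17.042%
Beacon Capital: compounded annually, EAR = 15.840%
The lowest effective annual rate is Beacon Capital at 15.840%.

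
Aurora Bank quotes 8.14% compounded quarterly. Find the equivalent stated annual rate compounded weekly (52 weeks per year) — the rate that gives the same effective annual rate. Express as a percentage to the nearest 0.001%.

8.065%

EAR = (1 + 0.0814/4)^4 − 1 = 0.083919.
Solve (1 + r/52)^52 = 1.083919: r/52 = 1.083919^(1/52) − 1 = 0.001551, so r = 0.080645 = 8.065%.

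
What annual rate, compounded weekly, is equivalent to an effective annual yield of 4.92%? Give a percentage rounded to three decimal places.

4.805%

(1 + r/52)^52 − 1 = 0.0492, so 1 + r/52 = 1.0492^(1/52).
r/52 = 0.000924, so r = 0.048050 = 4.805%.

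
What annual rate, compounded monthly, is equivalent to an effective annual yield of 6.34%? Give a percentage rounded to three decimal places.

6.163%

(1 + r/12)^12 − 1 = 0.0634, so 1 + r/12 = 1.0634^(1/12).
r/12 = 0.005136, so r = 0.061629 = 6.163%.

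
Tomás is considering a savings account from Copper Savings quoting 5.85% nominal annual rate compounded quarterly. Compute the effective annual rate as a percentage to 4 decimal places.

5.9796%

EAR = (1 + 0.0585/4)^4 − 1.
= (1 + 0.014625)^4 − 1 = 1.059796 − 1 = 5.9796%.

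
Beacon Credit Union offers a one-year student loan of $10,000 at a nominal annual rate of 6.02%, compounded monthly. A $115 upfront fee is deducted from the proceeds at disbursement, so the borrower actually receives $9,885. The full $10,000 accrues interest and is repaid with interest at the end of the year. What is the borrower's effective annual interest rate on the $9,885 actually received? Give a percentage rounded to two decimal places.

Amount owed after one year: 10,000 × (1 + 0.0602/12)^12 = 10,000 × 1.061889 = $10,618.89.
Effective rate on net proceeds: 10,618.89 / 9,885 − 1 = 0.074243 = 7.42%.

7.42%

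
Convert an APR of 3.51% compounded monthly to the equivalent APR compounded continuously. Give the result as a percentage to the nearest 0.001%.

3.505%

EAR = (1 + 0.0351/12)^12 − 1 = 0.035670.
Equivalent continuous rate: r = ln(1 + 0.035670) = 0.035049 = 3.505%.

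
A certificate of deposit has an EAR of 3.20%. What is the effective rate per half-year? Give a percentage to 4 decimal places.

The per-half-year rate i satisfies (1 + i)^2 = 1 + 0.0320.
i = 1.0320^(1/2) − 1 = 0.0158740 = 1.5874%.

1.5874%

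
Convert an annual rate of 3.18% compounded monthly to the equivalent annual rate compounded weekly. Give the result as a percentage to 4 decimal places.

EAR = (1 + 0.0318/12)^12 − 1 = 0.032268.
Solve (1 + r/52)^52 = 1.032268: r/52 = 1.032268^(1/52) − 1 = 0.000611, so r = 0.031768 = 3.1768%.

3.1768%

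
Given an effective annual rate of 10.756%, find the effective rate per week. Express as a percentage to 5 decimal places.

0.19665%

The per-week rate i satisfies (1 + i)^52 = 1 + 0.10756.
i = 1.10756^(1/52) − 1 = 0.0019665 = 0.19665%.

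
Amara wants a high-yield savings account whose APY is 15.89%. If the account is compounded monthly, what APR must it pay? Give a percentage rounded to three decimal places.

14.838%

(1 + r/12)^12 − 1 = 0.1589, so 1 + r/12 = 1.1589^(1/12).
r/12 = 0.012365, so r = 0.148381 = 14.838%.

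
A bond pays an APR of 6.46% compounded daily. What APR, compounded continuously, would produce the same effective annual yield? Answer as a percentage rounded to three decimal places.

EAR = (1 + 0.0646/365)^365 − 1 = 0.066726.
Equivalent continuous rate: r = ln(1 + 0.066726) = 0.064594 = 6.459%.

6.459%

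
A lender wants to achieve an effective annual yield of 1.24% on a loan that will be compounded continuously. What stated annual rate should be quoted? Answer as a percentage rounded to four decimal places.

1.2324%

Continuous: nominal r satisfies e^r − 1 = 0.0124.
r = ln(1 + 0.0124) = ln(1.0124) = 0.012324 = 1.2324%.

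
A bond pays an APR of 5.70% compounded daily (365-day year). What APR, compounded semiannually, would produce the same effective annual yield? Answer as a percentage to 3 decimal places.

5.782%

EAR = (1 + 0.0570/365)^365 − 1 = 0.058651.
Solve (1 + r/2)^2 = 1.058651: r/2 = 1.058651^(1/2) − 1 = 0.028908, so r = 0.057815 = 5.782%.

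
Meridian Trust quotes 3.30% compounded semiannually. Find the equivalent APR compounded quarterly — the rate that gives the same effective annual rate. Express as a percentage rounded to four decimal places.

3.2865%

EAR = (1 + 0.0330/2)^2 − 1 = 0.033272.
Solve (1 + r/4)^4 = 1.033272: r/4 = 1.033272^(1/4) − 1 = 0.008216, so r = 0.032865 = 3.2865%.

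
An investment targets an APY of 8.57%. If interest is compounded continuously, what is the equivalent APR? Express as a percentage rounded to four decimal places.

8.2225%

Continuous: nominal r satisfies e^r − 1 = 0.0857.
r = ln(1 + 0.0857) = ln(1.0857) = 0.082225 = 8.2225%.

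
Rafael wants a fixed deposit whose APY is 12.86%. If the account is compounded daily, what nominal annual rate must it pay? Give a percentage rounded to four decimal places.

(1 + r/365)^365 − 1 = 0.1286, so 1 + r/365 = 1.1286^(1/365).
r/365 = 0.000332, so r = 0.120998 = 12.0998%.

12.0998%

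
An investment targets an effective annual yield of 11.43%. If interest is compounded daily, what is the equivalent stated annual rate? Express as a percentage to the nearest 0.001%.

10.824%

(1 + r/365)^365 − 1 = 0.1143, so 1 + r/365 = 1.1143^(1/365).
r/365 = 0.000297, so r = 0.108242 = 10.824%.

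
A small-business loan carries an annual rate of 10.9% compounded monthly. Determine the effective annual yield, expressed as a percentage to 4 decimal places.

EAR = (1 + 0.109/12)^12 − 1.
= (1 + 0.009083)^12 − 1 = 1.114614 − 1 = 11.4614%.

11.4614%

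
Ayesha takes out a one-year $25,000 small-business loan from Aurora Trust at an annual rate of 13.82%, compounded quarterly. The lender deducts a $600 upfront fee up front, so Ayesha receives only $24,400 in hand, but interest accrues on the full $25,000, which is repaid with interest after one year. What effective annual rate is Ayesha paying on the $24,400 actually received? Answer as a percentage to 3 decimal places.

17.370%

Amount owed after one year: 25,000 × (1 + 0.1382/4)^4 = 25,000 × 1.145529 = $28,638.22.
Effective rate on net proceeds: 28,638.22 / 24,400 − 1 = 0.173697 = 17.370%.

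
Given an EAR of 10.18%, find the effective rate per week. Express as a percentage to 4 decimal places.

0.1866%

The per-week rate i satisfies (1 + i)^52 = 1 + 0.1018.
i = 1.1018^(1/52) − 1 = 0.0018661 = 0.1866%.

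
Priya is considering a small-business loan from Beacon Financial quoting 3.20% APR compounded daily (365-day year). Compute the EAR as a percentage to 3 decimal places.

EAR = (1 + 0.0320/365)^365 − 1.
= 1.032516 − 1 = 3.252%.

3.252%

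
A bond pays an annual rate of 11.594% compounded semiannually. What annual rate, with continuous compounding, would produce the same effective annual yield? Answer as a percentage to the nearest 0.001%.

EAR = (1 + 0.11594/2)^2 − 1 = 0.119301.
Equivalent continuous rate: r = ln(1 + 0.119301) = 0.112704 = 11.270%.

11.270%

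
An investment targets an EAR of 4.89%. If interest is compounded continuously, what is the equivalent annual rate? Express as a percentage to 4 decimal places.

4.7742%

Continuous: nominal r satisfies e^r − 1 = 0.0489.
r = ln(1 + 0.0489) = ln(1.0489) = 0.047742 = 4.7742%.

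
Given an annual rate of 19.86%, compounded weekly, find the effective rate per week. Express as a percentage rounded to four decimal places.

0.3819%

With a nominal annual rate compounded weekly, the periodic rate is the nominal rate divided by 52.
i = 0.1986 / 52 = 0.0038192 = 0.3819%.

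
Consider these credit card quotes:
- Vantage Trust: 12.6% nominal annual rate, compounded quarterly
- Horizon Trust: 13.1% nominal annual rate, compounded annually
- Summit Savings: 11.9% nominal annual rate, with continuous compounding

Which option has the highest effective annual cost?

Vantage Trust

Vantage Trust: (1 + 0.126/4)^4 − 1 = 13.208%
Horizon Trust: compounded annually, EAR = 13.100%
Summit Savings: e^0.119 − 1 = 12.637%
The highest effective annual rate is Vantage Trust at 13.208%.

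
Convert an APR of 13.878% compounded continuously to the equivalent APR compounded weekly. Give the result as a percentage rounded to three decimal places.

EAR under continuous compounding: e^0.13878 − 1 = 0.148871.
Solve (1 + r/52)^52 = 1.148871: r/52 = 1.148871^(1/52) − 1 = 0.002672, so r = 0.138965 = 13.897%.

13.897%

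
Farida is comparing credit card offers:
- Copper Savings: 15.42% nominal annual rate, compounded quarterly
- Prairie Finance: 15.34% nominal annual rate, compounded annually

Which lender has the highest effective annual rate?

Copper Savings

Copper Savings: (1 + 0.1542/4)^4 − 1 = 16.335%
Prairie Finance: compounded annually, EAR = 15.340%
The highest effective annual rate is Copper Savings at 16.335%.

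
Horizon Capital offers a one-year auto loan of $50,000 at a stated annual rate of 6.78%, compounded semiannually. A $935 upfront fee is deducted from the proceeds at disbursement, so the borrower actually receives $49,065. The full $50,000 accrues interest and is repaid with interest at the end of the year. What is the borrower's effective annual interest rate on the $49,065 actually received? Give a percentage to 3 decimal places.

Amount owed after one year: 50,000 × (1 + 0.0678/2)^2 = 50,000 × 1.068949 = $53,447.46.
Effective rate on net proceeds: 53,447.46 / 49,065 − 1 = 0.089319 = 8.932%.

8.932%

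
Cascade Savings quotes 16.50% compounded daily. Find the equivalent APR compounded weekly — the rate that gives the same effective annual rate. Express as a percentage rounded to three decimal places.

16.522%

EAR = (1 + 0.1650/365)^365 − 1 = 0.179349.
Solve (1 + r/52)^52 = 1.179349: r/52 = 1.179349^(1/52) − 1 = 0.003177, so r = 0.165225 = 16.522%.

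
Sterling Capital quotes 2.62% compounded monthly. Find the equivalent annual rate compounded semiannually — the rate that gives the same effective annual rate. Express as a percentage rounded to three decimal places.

EAR = (1 + 0.0262/12)^12 − 1 = 0.026517.
Solve (1 + r/2)^2 = 1.026517: r/2 = 1.026517^(1/2) − 1 = 0.013172, so r = 0.026343 = 2.634%.

2.634%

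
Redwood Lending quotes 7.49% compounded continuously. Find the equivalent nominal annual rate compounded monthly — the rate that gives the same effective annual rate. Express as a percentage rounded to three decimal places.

EAR under continuous compounding: e^0.0749 − 1 = 0.077776.
Solve (1 + r/12)^12 = 1.077776: r/12 = 1.077776^(1/12) − 1 = 0.006261, so r = 0.075134 = 7.513%.

7.513%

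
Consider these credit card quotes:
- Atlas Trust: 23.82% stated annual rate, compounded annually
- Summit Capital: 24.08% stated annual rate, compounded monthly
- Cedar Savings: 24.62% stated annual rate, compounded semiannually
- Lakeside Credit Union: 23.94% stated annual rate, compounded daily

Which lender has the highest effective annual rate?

Atlas Trust: compounded annually, EAR = 23.820%
Summit Capital: (1 + 0.2408/12)^12 − 1 = 26.924%
Cedar Savings: (1 + 0.2462/2)^2 − 1 = 26.135%
Lakeside Credit Union: (1 + 0.2394/365)^365 − 1 = 27.039%
The highest effective annual rate is Lakeside Credit Union at 27.039%.

Lakeside Credit Union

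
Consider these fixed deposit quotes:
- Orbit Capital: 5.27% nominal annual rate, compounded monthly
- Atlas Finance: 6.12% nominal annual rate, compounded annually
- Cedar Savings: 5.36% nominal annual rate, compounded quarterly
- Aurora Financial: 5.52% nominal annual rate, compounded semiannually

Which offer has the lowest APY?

Orbit Capital

Orbit Capital: (1 + 0.0527/12)^12 − 1 = 5.399%
Atlas Finance: compounded annually, EAR = 6.120%
Cedar Savings: (1 + 0.0536/4)^4 − 1 = 5.469%
Aurora Financial: (1 + 0.0552/2)^2 − 1 = 5.596%
The lowest effective annual rate is Orbit Capital at 5.399%.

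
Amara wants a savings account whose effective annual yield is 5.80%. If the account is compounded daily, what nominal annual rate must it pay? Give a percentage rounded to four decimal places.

5.6385%

(1 + r/365)^365 − 1 = 0.0580, so 1 + r/365 = 1.0580^(1/365).
r/365 = 0.000154, so r = 0.056385 = 5.6385%.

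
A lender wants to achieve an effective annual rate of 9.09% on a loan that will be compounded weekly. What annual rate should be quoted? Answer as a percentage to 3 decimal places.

(1 + r/52)^52 − 1 = 0.0909, so 1 + r/52 = 1.0909^(1/52).
r/52 = 0.001675, so r = 0.087076 = 8.708%.

8.708%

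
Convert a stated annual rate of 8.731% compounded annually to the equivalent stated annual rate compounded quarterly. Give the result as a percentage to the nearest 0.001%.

8.459%

Compounded annually, EAR = nominal = 0.087310.
Solve (1 + r/4)^4 = 1.087310: r/4 = 1.087310^(1/4) − 1 = 0.021147, so r = 0.084589 = 8.459%.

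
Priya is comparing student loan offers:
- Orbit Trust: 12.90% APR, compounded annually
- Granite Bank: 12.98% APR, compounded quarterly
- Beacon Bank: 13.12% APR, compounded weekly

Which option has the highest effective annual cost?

Orbit Trust: compounded annually, EAR = 12.900%
Granite Bank: (1 + 0.1298/4)^4 − 1 = 13.626%
Beacon Bank: (1 + 0.1312/52)^52 − 1 = 14.001%
The highest effective annual rate is Beacon Bank at 14.001%.

Beacon Bank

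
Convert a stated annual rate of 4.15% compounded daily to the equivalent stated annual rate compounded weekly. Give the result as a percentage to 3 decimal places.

EAR = (1 + 0.0415/365)^365 − 1 = 0.042371.
Solve (1 + r/52)^52 = 1.042371: r/52 = 1.042371^(1/52) − 1 = 0.000798, so r = 0.041514 = 4.151%.

4.151%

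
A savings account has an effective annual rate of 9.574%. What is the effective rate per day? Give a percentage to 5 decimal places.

The per-day rate i satisfies (1 + i)^365 = 1 + 0.09574.
i = 1.09574^(1/365) − 1 = 0.0002505 = 0.02505%.

0.02505%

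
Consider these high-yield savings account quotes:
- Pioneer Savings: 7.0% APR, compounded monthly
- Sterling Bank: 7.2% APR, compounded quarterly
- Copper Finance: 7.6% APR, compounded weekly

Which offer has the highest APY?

Copper Finance

Pioneer Savings: (1 + 0.070/12)^12 − 1 = 7.229%
Sterling Bank: (1 + 0.072/4)^4 − 1 = 7.397%
Copper Finance: (1 + 0.076/52)^52 − 1 = 7.890%
The highest effective annual rate is Copper Finance at 7.890%.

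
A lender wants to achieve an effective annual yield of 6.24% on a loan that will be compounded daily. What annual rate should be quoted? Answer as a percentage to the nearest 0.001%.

6.054%

(1 + r/365)^365 − 1 = 0.0624, so 1 + r/365 = 1.0624^(1/365).
r/365 = 0.000166, so r = 0.060536 = 6.054%.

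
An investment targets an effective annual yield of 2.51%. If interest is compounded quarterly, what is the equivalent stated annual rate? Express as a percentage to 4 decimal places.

2.4867%

(1 + r/4)^4 − 1 = 0.0251, so 1 + r/4 = 1.0251^(1/4).
r/4 = 0.006217, so r = 0.024867 = 2.4867%.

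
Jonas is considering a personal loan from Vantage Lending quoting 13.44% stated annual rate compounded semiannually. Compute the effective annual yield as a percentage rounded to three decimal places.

13.892%

EAR = (1 + 0.1344/2)^2 − 1.
= 1.138916 − 1 = 13.892%.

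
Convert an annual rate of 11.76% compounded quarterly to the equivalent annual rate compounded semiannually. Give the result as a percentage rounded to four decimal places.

EAR = (1 + 0.1176/4)^4 − 1 = 0.122889.
Solve (1 + r/2)^2 = 1.122889: r/2 = 1.122889^(1/2) − 1 = 0.059664, so r = 0.119329 = 11.9329%.

11.9329%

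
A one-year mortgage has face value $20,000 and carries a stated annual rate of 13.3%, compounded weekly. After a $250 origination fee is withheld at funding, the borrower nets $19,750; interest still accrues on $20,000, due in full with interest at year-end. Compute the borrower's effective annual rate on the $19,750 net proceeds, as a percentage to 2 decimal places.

Amount owed after one year: 20,000 × (1 + 0.133/52)^52 = 20,000 × 1.142056 = $22,841.12.
Effective rate on net proceeds: 22,841.12 / 19,750 − 1 = 0.156512 = 15.65%.

15.65%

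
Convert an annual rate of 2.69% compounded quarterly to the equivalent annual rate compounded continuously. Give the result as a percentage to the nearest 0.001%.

EAR = (1 + 0.0269/4)^4 − 1 = 0.027173.
Equivalent continuous rate: r = ln(1 + 0.027173) = 0.026810 = 2.681%.

2.681%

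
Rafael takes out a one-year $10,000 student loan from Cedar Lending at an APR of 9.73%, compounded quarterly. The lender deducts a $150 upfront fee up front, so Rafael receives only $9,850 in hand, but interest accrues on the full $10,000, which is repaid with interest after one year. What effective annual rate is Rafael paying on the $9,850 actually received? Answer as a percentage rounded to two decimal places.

Amount owed after one year: 10,000 × (1 + 0.0973/4)^4 = 10,000 × 1.100908 = $11,009.08.
Effective rate on net proceeds: 11,009.08 / 9,850 − 1 = 0.117673 = 11.77%.

11.77%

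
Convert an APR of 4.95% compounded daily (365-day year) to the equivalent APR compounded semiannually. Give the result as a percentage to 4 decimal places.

5.0114%

EAR = (1 + 0.0495/365)^365 − 1 = 0.050742.
Solve (1 + r/2)^2 = 1.050742: r/2 = 1.050742^(1/2) − 1 = 0.025057, so r = 0.050114 = 5.0114%.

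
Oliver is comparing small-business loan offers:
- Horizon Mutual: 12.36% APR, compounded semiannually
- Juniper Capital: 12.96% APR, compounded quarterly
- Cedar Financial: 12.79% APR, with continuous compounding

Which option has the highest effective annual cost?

Horizon Mutual: (1 + 0.1236/2)^2 − 1 = 12.742%
Juniper Capital: (1 + 0.1296/4)^4 − 1 = 13.604%
Cedar Financial: e^0.1279 − 1 = 13.644%
The highest effective annual rate is Cedar Financial at 13.644%.

Cedar Financial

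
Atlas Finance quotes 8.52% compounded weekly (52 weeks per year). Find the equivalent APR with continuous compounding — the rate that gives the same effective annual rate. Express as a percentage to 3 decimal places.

8.513%

EAR = (1 + 0.0852/52)^52 − 1 = 0.088859.
Equivalent continuous rate: r = ln(1 + 0.088859) = 0.085130 = 8.513%.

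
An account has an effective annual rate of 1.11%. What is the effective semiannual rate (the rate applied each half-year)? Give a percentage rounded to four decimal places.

0.5535%

The per-half-year rate i satisfies (1 + i)^2 = 1 + 0.0111.
i = 1.0111^(1/2) − 1 = 0.0055347 = 0.5535%.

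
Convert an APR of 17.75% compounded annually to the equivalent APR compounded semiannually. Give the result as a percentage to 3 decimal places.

Compounded annually, EAR = nominal = 0.177500.
Solve (1 + r/2)^2 = 1.177500: r/2 = 1.177500^(1/2) − 1 = 0.085127, so r = 0.170253 = 17.025%.

17.025%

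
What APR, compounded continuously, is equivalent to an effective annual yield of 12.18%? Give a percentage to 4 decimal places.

Continuous: nominal r satisfies e^r − 1 = 0.1218.
r = ln(1 + 0.1218) = ln(1.1218) = 0.114935 = 11.4935%.

11.4935%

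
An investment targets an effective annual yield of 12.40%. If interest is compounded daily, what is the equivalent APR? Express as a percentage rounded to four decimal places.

(1 + r/365)^365 − 1 = 0.1240, so 1 + r/365 = 1.1240^(1/365).
r/365 = 0.000320, so r = 0.116912 = 11.6912%.

11.6912%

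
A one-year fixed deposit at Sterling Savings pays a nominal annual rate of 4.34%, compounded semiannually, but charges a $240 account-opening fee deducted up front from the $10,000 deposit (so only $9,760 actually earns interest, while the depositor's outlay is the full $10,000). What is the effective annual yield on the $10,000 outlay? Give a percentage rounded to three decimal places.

Value after one year: 9,760 × (1 + 0.0434/2)^2 = 9,760 × 1.043871 = $10,188.18.
Effective yield on the $10,000 outlay: 10,188.18 / 10,000 − 1 = 0.018818 = 1.882%.

1.882%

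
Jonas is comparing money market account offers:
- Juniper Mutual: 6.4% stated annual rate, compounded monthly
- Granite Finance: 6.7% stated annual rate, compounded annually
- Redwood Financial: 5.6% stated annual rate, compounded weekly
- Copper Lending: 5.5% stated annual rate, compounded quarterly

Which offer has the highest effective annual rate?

Juniper Mutual: (1 + 0.064/12)^12 − 1 = 6.591%
Granite Finance: compounded annually, EAR = 6.700%
Redwood Financial: (1 + 0.056/52)^52 − 1 = 5.757%
Copper Lending: (1 + 0.055/4)^4 − 1 = 5.614%
The highest effective annual rate is Granite Finance at 6.700%.

Granite Finance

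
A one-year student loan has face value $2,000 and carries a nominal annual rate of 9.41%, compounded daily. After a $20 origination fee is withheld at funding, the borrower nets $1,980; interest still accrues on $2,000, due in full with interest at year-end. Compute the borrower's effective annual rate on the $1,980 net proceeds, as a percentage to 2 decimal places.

10.98%

Amount owed after one year: 2,000 × (1 + 0.0941/365)^365 = 2,000 × 1.098656 = $2,197.31.
Effective rate on net proceeds: 2,197.31 / 1,980 − 1 = 0.109754 = 10.98%.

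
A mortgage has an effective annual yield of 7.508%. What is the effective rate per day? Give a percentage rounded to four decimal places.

The per-day rate i satisfies (1 + i)^365 = 1 + 0.07508.
i = 1.07508^(1/365) − 1 = 0.0001984 = 0.0198%.

0.0198%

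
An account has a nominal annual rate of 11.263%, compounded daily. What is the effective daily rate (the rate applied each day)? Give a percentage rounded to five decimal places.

With a nominal annual rate compounded daily, the periodic rate is the nominal rate divided by 365.
i = 0.11263 / 365 = 0.0003086 = 0.03086%.

0.03086%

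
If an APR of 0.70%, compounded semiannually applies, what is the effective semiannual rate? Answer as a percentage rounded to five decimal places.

0.35000%

With a nominal annual rate compounded semiannually, the periodic rate is the nominal rate divided by 2.
i = 0.0070 / 2 = 0.0035000 = 0.35000%.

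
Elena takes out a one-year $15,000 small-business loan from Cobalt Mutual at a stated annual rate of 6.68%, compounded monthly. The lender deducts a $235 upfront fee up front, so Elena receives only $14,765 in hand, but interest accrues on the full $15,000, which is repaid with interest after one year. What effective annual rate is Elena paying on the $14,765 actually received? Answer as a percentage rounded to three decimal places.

Amount owed after one year: 15,000 × (1 + 0.0668/12)^12 = 15,000 × 1.068884 = $16,033.25.
Effective rate on net proceeds: 16,033.25 / 14,765 − 1 = 0.085896 = 8.590%.

8.590%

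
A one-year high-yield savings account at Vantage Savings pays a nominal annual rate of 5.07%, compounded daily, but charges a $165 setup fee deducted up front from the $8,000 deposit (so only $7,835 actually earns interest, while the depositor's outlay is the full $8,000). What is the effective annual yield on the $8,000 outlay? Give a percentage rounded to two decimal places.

Value after one year: 7,835 × (1 + 0.0507/365)^365 = 7,835 × 1.052004 = $8,242.45.
Effective yield on the $8,000 outlay: 8,242.45 / 8,000 − 1 = 0.030306 = 3.03%.

3.03%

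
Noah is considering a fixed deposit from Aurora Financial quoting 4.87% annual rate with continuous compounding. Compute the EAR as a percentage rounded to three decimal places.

4.991%

With continuous compounding, EAR = e^0.0487 − 1.
e^0.0487 = 1.049905, so EAR = 0.049905 = 4.991%.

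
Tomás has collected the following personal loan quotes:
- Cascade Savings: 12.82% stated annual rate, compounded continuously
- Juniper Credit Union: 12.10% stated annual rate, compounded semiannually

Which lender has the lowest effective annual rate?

Juniper Credit Union

Cascade Savings: e^0.1282 − 1 = 13.678%
Juniper Credit Union: (1 + 0.1210/2)^2 − 1 = 12.466%
The lowest effective annual rate is Juniper Credit Union at 12.466%.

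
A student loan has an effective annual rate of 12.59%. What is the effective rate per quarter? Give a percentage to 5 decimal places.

3.00895%

The per-quarter rate i satisfies (1 + i)^4 = 1 + 0.1259.
i = 1.1259^(1/4) − 1 = 0.0300895 = 3.00895%.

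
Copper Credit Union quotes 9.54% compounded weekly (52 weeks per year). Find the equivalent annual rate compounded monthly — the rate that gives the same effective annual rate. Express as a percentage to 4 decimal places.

EAR = (1 + 0.0954/52)^52 − 1 = 0.100003.
Solve (1 + r/12)^12 = 1.100003: r/12 = 1.100003^(1/12) − 1 = 0.007974, so r = 0.095692 = 9.5692%.

9.5692%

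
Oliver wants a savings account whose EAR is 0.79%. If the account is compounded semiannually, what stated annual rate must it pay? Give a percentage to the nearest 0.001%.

(1 + r/2)^2 − 1 = 0.0079, so 1 + r/2 = 1.0079^(1/2).
r/2 = 0.003942, so r = 0.007884 = 0.788%.

0.788%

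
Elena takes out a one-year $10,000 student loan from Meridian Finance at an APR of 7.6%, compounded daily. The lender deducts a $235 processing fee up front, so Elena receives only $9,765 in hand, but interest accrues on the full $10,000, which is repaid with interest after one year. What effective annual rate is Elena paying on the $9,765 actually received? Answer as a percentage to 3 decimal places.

10.492%

Amount owed after one year: 10,000 × (1 + 0.076/365)^365 = 10,000 × 1.078954 = $10,789.54.
Effective rate on net proceeds: 10,789.54 / 9,765 − 1 = 0.104920 = 10.492%.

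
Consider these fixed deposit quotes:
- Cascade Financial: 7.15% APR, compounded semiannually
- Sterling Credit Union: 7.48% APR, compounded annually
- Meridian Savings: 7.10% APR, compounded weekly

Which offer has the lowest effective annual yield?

Cascade Financial: (1 + 0.0715/2)^2 − 1 = 7.278%
Sterling Credit Union: compounded annually, EAR = 7.480%
Meridian Savings: (1 + 0.0710/52)^52 − 1 = 7.353%
The lowest effective annual rate is Cascade Financial at 7.278%.

Cascade Financial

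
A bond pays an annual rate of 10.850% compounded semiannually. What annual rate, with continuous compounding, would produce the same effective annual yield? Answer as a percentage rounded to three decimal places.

EAR = (1 + 0.10850/2)^2 − 1 = 0.111443.
Equivalent continuous rate: r = ln(1 + 0.111443) = 0.105659 = 10.566%.

10.566%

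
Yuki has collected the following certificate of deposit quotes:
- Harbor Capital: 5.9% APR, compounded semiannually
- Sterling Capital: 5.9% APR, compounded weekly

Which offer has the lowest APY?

Harbor Capital: (1 + 0.059/2)^2 − 1 = 5.987%
Sterling Capital: (1 + 0.059/52)^52 − 1 = 6.074%
The lowest effective annual rate is Harbor Capital at 5.987%.

Harbor Capital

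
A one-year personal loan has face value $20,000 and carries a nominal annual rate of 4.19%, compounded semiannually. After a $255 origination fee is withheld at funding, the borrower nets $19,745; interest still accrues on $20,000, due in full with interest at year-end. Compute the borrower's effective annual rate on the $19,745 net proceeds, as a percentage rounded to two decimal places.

5.58%

Amount owed after one year: 20,000 × (1 + 0.0419/2)^2 = 20,000 × 1.042339 = $20,846.78.
Effective rate on net proceeds: 20,846.78 / 19,745 − 1 = 0.055800 = 5.58%.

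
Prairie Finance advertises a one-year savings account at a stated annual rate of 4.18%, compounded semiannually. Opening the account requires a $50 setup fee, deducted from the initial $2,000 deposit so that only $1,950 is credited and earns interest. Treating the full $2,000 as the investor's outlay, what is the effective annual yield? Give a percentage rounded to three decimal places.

1.618%

Value after one year: 1,950 × (1 + 0.0418/2)^2 = 1,950 × 1.042237 = $2,032.36.
Effective yield on the $2,000 outlay: 2,032.36 / 2,000 − 1 = 0.016181 = 1.618%.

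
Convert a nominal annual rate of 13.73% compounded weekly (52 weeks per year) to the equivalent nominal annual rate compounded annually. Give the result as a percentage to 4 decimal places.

EAR = (1 + 0.1373/52)^52 − 1 = 0.146965.
Compounded annually, the equivalent nominal rate is the EAR itself: 14.6965%.

14.6965%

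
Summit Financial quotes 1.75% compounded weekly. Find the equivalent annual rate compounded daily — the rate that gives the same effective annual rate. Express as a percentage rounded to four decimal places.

1.7497%

EAR = (1 + 0.0175/52)^52 − 1 = 0.017651.
Solve (1 + r/365)^365 = 1.017651: r/365 = 1.017651^(1/365) − 1 = 0.000048, so r = 0.017497 = 1.7497%.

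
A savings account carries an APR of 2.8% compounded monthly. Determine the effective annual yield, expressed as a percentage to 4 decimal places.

EAR = (1 + 0.028/12)^12 − 1.
= 1.028362 − 1 = 2.8362%.

2.8362%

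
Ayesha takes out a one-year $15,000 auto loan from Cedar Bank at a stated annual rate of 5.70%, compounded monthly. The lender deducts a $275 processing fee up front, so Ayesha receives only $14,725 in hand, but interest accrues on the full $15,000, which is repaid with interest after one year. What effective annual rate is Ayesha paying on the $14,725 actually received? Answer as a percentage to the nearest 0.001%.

7.828%

Amount owed after one year: 15,000 × (1 + 0.0570/12)^12 = 15,000 × 1.058513 = $15,877.69.
Effective rate on net proceeds: 15,877.69 / 14,725 − 1 = 0.078281 = 7.828%.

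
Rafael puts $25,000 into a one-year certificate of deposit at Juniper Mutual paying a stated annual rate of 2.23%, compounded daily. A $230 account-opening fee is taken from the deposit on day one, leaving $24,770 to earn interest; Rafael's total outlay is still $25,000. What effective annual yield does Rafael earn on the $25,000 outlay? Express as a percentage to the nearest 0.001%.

Value after one year: 24,770 × (1 + 0.0223/365)^365 = 24,770 × 1.022550 = $25,328.56.
Effective yield on the $25,000 outlay: 25,328.56 / 25,000 − 1 = 0.013142 = 1.314%.

1.314%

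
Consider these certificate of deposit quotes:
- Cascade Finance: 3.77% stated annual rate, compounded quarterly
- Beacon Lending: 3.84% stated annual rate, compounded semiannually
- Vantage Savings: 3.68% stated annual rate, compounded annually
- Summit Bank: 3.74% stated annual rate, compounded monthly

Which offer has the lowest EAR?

Vantage Savings

Cascade Finance: (1 + 0.0377/4)^4 − 1 = 3.824%
Beacon Lending: (1 + 0.0384/2)^2 − 1 = 3.877%
Vantage Savings: compounded annually, EAR = 3.680%
Summit Bank: (1 + 0.0374/12)^12 − 1 = 3.805%
The lowest effective annual rate is Vantage Savings at 3.680%.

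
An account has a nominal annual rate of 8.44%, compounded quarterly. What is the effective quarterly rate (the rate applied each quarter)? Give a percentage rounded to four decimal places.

2.1100%

With a nominal annual rate compounded quarterly, the periodic rate is the nominal rate divided by 4.
i = 0.0844 / 4 = 0.0211000 = 2.1100%.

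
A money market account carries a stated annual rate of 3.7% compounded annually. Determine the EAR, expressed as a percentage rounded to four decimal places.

Annual compounding means the effective rate equals the nominal rate: 3.7000%.

3.7000%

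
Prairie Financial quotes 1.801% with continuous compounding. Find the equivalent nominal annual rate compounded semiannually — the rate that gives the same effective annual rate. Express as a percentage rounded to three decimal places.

1.809%

EAR under continuous compounding: e^0.01801 − 1 = 0.018173.
Solve (1 + r/2)^2 = 1.018173: r/2 = 1.018173^(1/2) − 1 = 0.009046, so r = 0.018091 = 1.809%.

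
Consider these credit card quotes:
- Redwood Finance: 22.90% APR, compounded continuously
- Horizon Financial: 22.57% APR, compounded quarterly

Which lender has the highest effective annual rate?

Redwood Finance

Redwood Finance: e^0.2290 − 1 = 25.734%
Horizon Financial: (1 + 0.2257/4)^4 − 1 = 24.553%
The highest effective annual rate is Redwood Finance at 25.734%.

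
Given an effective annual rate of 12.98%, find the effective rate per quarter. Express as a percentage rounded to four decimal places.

The per-quarter rate i satisfies (1 + i)^4 = 1 + 0.1298.
i = 1.1298^(1/4) − 1 = 0.0309804 = 3.0980%.

3.0980%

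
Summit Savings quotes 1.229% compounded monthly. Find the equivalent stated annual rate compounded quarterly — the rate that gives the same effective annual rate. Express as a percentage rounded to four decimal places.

EAR = (1 + 0.01229/12)^12 − 1 = 0.012359.
Solve (1 + r/4)^4 = 1.012359: r/4 = 1.012359^(1/4) − 1 = 0.003076, so r = 0.012303 = 1.2303%.

1.2303%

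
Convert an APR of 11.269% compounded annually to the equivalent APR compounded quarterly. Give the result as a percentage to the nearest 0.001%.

10.822%

Compounded annually, EAR = nominal = 0.112690.
Solve (1 + r/4)^4 = 1.112690: r/4 = 1.112690^(1/4) − 1 = 0.027055, so r = 0.108219 = 10.822%.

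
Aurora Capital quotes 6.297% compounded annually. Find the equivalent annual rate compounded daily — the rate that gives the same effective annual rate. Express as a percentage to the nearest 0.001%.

Compounded annually, EAR = nominal = 0.062970.
Solve (1 + r/365)^365 = 1.062970: r/365 = 1.062970^(1/365) − 1 = 0.000167, so r = 0.061072 = 6.107%.

6.107%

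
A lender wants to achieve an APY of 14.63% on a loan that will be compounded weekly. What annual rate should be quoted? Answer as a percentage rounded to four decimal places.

13.6719%

(1 + r/52)^52 − 1 = 0.1463, so 1 + r/52 = 1.1463^(1/52).
r/52 = 0.002629, so r = 0.136719 = 13.6719%.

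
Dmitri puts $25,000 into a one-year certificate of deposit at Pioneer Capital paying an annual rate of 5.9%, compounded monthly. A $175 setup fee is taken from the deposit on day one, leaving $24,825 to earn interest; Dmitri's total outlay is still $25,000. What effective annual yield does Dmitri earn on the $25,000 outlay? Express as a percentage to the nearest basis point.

5.32%

Value after one year: 24,825 × (1 + 0.059/12)^12 = 24,825 × 1.060622 = $26,329.94.
Effective yield on the $25,000 outlay: 26,329.94 / 25,000 − 1 = 0.053198 = 5.32%.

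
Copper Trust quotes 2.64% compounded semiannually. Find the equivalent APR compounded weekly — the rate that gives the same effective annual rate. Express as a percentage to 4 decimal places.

2.6234%

EAR = (1 + 0.0264/2)^2 − 1 = 0.026574.
Solve (1 + r/52)^52 = 1.026574: r/52 = 1.026574^(1/52) − 1 = 0.000504, so r = 0.026234 = 2.6234%.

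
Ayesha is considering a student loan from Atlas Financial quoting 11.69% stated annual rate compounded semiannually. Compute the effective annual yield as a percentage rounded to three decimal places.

12.032%

EAR = (1 + 0.1169/2)^2 − 1.
= 1.120316 − 1 = 12.032%.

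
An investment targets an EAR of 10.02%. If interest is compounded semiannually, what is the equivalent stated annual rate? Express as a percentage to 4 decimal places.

(1 + r/2)^2 − 1 = 0.1002, so 1 + r/2 = 1.1002^(1/2).
r/2 = 0.048904, so r = 0.097808 = 9.7808%.

9.7808%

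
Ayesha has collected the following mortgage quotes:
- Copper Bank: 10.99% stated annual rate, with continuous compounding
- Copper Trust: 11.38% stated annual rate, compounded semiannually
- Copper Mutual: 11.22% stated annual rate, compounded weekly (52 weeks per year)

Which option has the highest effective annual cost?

Copper Mutual

Copper Bank: e^0.1099 − 1 = 11.617%
Copper Trust: (1 + 0.1138/2)^2 − 1 = 11.704%
Copper Mutual: (1 + 0.1122/52)^52 − 1 = 11.860%
The highest effective annual rate is Copper Mutual at 11.860%.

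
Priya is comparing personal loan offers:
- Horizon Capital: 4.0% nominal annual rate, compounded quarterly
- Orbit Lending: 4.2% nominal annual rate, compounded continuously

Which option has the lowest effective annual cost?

Horizon Capital

Horizon Capital: (1 + 0.040/4)^4 − 1 = 4.060%
Orbit Lending: e^0.042 − 1 = 4.289%
The lowest effective annual rate is Horizon Capital at 4.060%.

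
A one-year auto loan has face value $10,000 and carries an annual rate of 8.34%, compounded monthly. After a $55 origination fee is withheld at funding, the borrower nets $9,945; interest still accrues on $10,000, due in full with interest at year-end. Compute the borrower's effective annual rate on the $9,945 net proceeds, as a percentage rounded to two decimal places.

9.27%

Amount owed after one year: 10,000 × (1 + 0.0834/12)^12 = 10,000 × 1.086663 = $10,866.63.
Effective rate on net proceeds: 10,866.63 / 9,945 − 1 = 0.092673 = 9.27%.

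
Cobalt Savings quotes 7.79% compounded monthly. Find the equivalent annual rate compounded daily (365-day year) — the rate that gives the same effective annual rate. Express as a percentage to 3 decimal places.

EAR = (1 + 0.0779/12)^12 − 1 = 0.080742.
Solve (1 + r/365)^365 = 1.080742: r/365 = 1.080742^(1/365) − 1 = 0.000213, so r = 0.077656 = 7.766%.

7.766%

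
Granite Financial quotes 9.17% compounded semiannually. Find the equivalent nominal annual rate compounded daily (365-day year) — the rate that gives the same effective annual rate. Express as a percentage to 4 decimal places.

EAR = (1 + 0.0917/2)^2 − 1 = 0.093802.
Solve (1 + r/365)^365 = 1.093802: r/365 = 1.093802^(1/365) − 1 = 0.000246, so r = 0.089671 = 8.9671%.

8.9671%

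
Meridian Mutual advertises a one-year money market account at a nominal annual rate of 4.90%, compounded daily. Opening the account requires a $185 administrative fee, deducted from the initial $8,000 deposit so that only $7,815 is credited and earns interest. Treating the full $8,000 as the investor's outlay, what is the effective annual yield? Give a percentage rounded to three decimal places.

Value after one year: 7,815 × (1 + 0.0490/365)^365 = 7,815 × 1.050217 = $8,207.45.
Effective yield on the $8,000 outlay: 8,207.45 / 8,000 − 1 = 0.025931 = 2.593%.

2.593%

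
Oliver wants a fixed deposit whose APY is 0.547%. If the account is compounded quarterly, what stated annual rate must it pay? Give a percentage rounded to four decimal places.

0.5459%

(1 + r/4)^4 − 1 = 0.00547, so 1 + r/4 = 1.00547^(1/4).
r/4 = 0.001365, so r = 0.005459 = 0.5459%.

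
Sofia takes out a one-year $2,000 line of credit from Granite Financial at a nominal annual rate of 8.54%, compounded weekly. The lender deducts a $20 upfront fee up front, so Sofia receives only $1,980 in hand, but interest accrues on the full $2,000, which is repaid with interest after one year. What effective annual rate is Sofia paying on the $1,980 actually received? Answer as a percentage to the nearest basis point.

Amount owed after one year: 2,000 × (1 + 0.0854/52)^52 = 2,000 × 1.089076 = $2,178.15.
Effective rate on net proceeds: 2,178.15 / 1,980 − 1 = 0.100077 = 10.01%.

10.01%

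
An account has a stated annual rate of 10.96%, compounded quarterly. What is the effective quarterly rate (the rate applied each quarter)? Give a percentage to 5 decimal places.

2.74000%

With a nominal annual rate compounded quarterly, the periodic rate is the nominal rate divided by 4.
i = 0.1096 / 4 = 0.0274000 = 2.74000%.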